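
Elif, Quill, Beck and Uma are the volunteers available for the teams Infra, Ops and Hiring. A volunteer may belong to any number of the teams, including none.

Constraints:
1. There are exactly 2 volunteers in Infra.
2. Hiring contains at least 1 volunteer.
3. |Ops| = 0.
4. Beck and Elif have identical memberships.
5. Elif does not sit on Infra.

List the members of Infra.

From (5): Elif ∉ Infra.
(3): Ops already has 0, so the rest are out.
(4): Beck matches Elif: Beck ∉ Infra.
(1): only 2 candidates remain for Infra, so all are in.

Infra = {Quill, Uma}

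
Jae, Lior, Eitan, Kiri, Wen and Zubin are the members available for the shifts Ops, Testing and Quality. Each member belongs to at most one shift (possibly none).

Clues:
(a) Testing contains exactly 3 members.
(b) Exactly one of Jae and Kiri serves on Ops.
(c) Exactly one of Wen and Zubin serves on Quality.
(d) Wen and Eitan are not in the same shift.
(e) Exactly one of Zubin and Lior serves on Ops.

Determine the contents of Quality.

Quality = {Wen}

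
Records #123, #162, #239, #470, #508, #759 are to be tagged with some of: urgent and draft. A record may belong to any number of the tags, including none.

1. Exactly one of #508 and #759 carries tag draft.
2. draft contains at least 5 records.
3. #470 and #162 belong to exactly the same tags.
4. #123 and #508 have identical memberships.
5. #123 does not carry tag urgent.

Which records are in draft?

draft = {#123, #162, #239, #470, #508}

From (5): #123 ∉ urgent.
(4): #508 matches #123: #508 ∉ urgent.
Suppose #123 ∉ draft: no assignment then satisfies all the clues, so #123 ∈ draft.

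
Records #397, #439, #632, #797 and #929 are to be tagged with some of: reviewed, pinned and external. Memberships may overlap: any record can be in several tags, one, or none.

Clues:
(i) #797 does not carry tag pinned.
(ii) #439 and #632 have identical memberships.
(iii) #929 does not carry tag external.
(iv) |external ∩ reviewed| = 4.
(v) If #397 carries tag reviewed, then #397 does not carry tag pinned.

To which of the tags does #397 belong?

#397: external, reviewed

From (i): #797 ∉ pinned.
From (iii): #929 ∉ external.
Suppose #397 ∉ reviewed: no assignment then satisfies all the clues, so #397 ∈ reviewed.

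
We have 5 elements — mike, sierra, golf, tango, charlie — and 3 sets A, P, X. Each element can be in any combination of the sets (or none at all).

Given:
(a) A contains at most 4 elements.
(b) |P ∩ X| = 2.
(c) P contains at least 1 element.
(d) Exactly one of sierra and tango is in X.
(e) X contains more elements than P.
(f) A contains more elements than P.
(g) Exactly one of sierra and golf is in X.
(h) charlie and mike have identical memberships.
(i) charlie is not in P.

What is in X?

X = {charlie, golf, mike, tango}

From (i): charlie ∉ P.
(h): mike matches charlie: mike ∉ P.
Suppose mike ∉ X: no assignment then satisfies all the clues, so mike ∈ X.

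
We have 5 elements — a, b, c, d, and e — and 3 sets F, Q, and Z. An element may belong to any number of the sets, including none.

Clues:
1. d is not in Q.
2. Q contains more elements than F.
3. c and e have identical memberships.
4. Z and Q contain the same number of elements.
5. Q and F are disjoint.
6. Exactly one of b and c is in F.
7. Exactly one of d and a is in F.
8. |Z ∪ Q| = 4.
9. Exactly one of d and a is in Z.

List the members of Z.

Z = {c, d, e}

From (1): d ∉ Q.
Suppose a ∈ Z: no assignment then satisfies all the clues, so a ∉ Z.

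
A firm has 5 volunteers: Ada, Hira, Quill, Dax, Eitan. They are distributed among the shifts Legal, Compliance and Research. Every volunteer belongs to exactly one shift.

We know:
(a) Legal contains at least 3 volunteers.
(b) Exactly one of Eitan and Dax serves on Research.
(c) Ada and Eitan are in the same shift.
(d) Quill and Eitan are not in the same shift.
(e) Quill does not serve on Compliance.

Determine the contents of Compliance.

Compliance = {}

From (e): Quill ∉ Compliance.
Suppose Ada ∈ Compliance: no assignment then satisfies all the clues, so Ada ∉ Compliance.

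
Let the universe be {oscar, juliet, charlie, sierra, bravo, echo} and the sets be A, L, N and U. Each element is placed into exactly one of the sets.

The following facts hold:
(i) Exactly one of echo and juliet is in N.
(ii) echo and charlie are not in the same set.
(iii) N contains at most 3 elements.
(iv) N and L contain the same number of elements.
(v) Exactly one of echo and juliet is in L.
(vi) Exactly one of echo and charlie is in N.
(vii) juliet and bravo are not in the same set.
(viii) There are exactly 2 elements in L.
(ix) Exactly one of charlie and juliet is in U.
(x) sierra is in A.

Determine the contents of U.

U = {charlie}

From (x): sierra ∈ A.
Suppose oscar ∈ U: no assignment then satisfies all the clues, so oscar ∉ U.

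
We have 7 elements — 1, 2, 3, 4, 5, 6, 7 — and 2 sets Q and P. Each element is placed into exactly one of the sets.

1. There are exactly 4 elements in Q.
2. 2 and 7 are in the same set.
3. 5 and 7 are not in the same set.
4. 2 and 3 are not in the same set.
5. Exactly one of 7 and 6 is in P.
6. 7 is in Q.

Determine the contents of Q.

Q = {1, 2, 4, 7}

From (6): 7 ∈ Q.
(2): 2 matches 7: 2 ∈ Q.
(3): 5 ∉ Q.
(4): 3 ∉ Q.
(5) (exactly one): 6 ∈ P.
Only one set left: 3 ∈ P.
Only one set left: 5 ∈ P.
(1): only 4 candidates remain for Q, so all are in.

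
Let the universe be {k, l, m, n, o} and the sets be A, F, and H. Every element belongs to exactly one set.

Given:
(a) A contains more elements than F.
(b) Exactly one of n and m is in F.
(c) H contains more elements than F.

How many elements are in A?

2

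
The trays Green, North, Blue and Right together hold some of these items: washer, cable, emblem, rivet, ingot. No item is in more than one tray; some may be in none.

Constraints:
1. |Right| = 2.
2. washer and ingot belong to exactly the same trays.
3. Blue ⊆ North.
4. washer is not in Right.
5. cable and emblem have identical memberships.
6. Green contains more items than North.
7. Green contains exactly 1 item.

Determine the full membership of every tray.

Green = {rivet}; North = {}; Blue = {}; Right = {cable, emblem}

From (4): washer ∉ Right.
(2): ingot matches washer: ingot ∉ Right.
Suppose washer ∈ Green: no assignment then satisfies all the clues, so washer ∉ Green.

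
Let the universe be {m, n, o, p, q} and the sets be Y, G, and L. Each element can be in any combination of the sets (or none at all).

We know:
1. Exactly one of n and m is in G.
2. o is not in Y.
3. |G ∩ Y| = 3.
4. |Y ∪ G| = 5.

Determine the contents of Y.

Y = {m, n, p, q}

From (2): o ∉ Y.
Suppose m ∉ Y: no assignment then satisfies all the clues, so m ∈ Y.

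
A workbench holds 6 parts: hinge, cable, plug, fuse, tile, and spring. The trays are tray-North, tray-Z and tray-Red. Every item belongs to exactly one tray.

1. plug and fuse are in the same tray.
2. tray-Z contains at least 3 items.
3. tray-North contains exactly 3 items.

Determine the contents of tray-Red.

tray-Red = {}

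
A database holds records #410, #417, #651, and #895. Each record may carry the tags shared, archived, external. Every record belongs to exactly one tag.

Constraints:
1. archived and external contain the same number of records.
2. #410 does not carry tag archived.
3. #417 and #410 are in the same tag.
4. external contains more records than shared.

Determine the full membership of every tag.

shared = {}; archived = {#651, #895}; external = {#410, #417}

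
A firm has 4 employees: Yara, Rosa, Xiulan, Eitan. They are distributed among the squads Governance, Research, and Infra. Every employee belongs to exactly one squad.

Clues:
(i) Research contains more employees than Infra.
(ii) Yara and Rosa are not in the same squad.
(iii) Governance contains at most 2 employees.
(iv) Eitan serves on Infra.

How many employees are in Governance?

1

From (iv): Eitan ∈ Infra.
Suppose Yara ∈ Infra: no assignment then satisfies all the clues, so Yara ∉ Infra.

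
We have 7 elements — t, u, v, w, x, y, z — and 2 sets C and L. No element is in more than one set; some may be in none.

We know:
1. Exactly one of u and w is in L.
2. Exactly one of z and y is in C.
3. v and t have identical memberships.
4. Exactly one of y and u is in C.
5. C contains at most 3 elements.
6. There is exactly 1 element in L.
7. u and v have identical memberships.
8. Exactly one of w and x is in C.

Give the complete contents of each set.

C = {x, y}; L = {w}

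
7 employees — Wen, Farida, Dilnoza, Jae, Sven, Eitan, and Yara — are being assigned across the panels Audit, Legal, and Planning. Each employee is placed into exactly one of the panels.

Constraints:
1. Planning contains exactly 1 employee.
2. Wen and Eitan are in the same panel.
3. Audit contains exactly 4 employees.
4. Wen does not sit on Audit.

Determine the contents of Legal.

Legal = {Eitan, Wen}

From (4): Wen ∉ Audit.
(2): Eitan matches Wen: Eitan ∉ Audit.
Suppose Wen ∉ Legal: no assignment then satisfies all the clues, so Wen ∈ Legal.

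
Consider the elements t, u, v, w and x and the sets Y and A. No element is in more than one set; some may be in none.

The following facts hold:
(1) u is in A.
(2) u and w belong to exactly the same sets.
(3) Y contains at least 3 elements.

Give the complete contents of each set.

Y = {t, v, x}; A = {u, w}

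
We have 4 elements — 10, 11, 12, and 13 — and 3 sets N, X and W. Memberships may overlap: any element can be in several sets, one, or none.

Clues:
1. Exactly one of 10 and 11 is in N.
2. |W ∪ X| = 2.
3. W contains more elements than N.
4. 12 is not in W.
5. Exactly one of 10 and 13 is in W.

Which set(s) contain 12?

12: none

From (4): 12 ∉ W.
Suppose 12 ∈ N: no assignment then satisfies all the clues, so 12 ∉ N.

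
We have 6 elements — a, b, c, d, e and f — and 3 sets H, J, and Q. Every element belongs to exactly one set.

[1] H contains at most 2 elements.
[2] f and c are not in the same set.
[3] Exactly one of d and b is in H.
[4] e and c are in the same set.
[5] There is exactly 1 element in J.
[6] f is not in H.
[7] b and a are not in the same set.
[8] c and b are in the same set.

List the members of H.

H = {a, d}

From (6): f ∉ H.
Suppose a ∉ H: no assignment then satisfies all the clues, so a ∈ H.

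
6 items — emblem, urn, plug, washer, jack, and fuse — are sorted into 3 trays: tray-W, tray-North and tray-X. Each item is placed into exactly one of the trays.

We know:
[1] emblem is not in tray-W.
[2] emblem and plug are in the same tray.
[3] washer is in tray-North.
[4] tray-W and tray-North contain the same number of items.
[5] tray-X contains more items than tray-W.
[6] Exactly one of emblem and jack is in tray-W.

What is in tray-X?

tray-X = {emblem, fuse, plug, urn}

From (1): emblem ∉ tray-W.
From (3): washer ∈ tray-North.
(2): plug matches emblem: plug ∉ tray-W.
(6) (exactly one): jack ∈ tray-W.
Suppose emblem ∉ tray-X: no assignment then satisfies all the clues, so emblem ∈ tray-X.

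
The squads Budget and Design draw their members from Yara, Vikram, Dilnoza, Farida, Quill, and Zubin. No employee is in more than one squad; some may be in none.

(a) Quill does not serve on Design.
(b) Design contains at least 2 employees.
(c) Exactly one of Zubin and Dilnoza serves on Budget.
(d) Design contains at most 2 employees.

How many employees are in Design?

2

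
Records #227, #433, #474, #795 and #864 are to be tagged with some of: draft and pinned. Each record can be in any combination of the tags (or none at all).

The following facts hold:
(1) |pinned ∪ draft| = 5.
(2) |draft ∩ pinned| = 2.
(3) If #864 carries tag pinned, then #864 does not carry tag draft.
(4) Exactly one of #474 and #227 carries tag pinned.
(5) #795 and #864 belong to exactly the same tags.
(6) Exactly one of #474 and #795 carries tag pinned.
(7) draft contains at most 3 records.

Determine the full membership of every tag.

draft = {#227, #433, #474}; pinned = {#227, #433, #795, #864}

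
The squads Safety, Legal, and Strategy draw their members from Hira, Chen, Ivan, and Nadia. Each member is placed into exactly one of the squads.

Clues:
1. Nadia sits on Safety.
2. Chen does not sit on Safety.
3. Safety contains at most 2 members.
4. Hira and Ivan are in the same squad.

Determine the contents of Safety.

Safety = {Nadia}

From (1): Nadia ∈ Safety.
From (2): Chen ∉ Safety.
Suppose Hira ∈ Safety: no assignment then satisfies all the clues, so Hira ∉ Safety.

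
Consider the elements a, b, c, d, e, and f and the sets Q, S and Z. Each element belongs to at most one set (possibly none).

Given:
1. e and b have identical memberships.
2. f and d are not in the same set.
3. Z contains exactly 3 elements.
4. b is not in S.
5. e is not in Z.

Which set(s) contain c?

c: Z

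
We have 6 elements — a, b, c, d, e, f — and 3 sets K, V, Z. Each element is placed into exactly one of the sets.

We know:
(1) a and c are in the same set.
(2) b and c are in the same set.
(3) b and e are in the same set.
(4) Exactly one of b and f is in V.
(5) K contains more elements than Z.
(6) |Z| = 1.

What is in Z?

Z = {d}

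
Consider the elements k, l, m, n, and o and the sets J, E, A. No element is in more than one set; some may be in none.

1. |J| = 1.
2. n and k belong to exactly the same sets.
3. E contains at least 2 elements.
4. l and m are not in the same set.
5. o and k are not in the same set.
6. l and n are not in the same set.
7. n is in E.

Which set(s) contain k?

From (7): n ∈ E.
(2): k matches n: k ∉ J.
(2): k matches n: k ∈ E.
(5): o ∉ E.
(6): l ∉ E.

k: E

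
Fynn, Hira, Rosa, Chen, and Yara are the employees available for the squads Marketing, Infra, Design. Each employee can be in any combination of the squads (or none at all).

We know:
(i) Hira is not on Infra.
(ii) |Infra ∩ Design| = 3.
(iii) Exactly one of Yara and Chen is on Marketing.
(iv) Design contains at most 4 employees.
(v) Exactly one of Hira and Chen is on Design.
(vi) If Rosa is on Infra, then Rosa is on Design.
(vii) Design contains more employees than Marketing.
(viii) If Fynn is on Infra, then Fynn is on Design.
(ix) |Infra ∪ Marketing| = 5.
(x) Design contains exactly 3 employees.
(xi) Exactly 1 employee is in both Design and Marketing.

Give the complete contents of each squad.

Marketing = {Chen, Hira}; Infra = {Chen, Fynn, Rosa, Yara}; Design = {Chen, Fynn, Rosa}

From (i): Hira ∉ Infra.
Suppose Fynn ∈ Marketing: no assignment then satisfies all the clues, so Fynn ∉ Marketing.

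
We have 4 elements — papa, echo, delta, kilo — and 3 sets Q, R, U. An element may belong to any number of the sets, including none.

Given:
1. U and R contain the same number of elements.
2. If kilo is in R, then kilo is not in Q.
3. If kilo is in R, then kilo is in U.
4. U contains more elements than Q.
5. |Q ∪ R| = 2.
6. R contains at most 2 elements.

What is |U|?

2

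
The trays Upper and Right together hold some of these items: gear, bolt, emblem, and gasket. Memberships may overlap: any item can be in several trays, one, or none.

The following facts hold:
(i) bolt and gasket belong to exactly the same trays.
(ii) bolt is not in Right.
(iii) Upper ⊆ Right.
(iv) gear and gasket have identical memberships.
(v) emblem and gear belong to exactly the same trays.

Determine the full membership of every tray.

Upper = {}; Right = {}

From (ii): bolt ∉ Right.
(i): gasket matches bolt: gasket ∉ Right.
(iii) contrapositive: bolt ∉ Upper.
(iii) contrapositive: gasket ∉ Upper.
(iv): gear matches gasket: gear ∉ Upper.
(iv): gear matches gasket: gear ∉ Right.
(v): emblem matches gear: emblem ∉ Upper.
(v): emblem matches gear: emblem ∉ Right.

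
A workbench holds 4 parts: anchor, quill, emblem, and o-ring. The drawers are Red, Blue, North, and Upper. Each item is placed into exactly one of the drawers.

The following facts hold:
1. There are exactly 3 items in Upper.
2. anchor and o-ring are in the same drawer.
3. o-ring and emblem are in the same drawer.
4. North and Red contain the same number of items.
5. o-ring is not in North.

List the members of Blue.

Blue = {quill}

From (5): o-ring ∉ North.
(2): anchor matches o-ring: anchor ∉ North.
(3): emblem matches o-ring: emblem ∉ North.
Suppose anchor ∈ Blue: no assignment then satisfies all the clues, so anchor ∉ Blue.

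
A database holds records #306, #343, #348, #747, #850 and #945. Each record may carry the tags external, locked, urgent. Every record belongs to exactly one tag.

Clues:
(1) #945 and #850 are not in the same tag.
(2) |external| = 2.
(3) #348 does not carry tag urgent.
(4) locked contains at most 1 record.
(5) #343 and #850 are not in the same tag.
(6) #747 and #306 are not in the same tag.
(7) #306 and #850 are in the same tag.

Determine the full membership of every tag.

external = {#306, #850}; locked = {#348}; urgent = {#343, #747, #945}

From (3): #348 ∉ urgent.
Suppose #306 ∉ external: no assignment then satisfies all the clues, so #306 ∈ external.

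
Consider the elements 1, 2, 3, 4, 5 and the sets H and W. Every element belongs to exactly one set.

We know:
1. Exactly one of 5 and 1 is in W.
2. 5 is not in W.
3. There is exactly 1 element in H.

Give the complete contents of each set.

From (2): 5 ∉ W.
(1) (exactly one): 1 ∈ W.
Only one set left: 5 ∈ H.
(3): H already has 1, so the rest are out.
Only one set left: 2 ∈ W.
Only one set left: 3 ∈ W.
Only one set left: 4 ∈ W.

H = {5}; W = {1, 2, 3, 4}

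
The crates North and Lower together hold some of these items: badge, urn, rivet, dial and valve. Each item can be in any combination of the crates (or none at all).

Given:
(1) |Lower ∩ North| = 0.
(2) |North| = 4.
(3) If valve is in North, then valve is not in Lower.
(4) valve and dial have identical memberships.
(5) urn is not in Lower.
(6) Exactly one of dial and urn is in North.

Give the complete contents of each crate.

North = {badge, dial, rivet, valve}; Lower = {}

From (5): urn ∉ Lower.
Suppose badge ∉ North: no assignment then satisfies all the clues, so badge ∈ North.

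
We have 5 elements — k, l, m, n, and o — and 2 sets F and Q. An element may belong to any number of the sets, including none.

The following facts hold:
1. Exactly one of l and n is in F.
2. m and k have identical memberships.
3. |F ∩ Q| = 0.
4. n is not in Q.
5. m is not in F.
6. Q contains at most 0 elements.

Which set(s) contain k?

From (4): n ∉ Q.
From (5): m ∉ F.
(2): k matches m: k ∉ F.
(6): Q already has 0, so the rest are out.

k: none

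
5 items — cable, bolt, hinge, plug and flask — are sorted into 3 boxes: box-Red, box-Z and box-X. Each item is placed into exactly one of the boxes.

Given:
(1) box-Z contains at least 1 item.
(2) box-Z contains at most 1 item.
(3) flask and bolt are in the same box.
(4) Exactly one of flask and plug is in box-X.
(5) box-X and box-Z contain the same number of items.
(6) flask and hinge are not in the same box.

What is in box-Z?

box-Z = {hinge}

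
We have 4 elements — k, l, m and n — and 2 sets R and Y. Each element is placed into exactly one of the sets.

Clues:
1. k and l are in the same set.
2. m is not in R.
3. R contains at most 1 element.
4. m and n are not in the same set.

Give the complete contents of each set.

From (2): m ∉ R.
Only one set left: m ∈ Y.
(4): n ∉ Y.
Only one set left: n ∈ R.
(3): R already has 1, so the rest are out.
Only one set left: k ∈ Y.
Only one set left: l ∈ Y.

R = {n}; Y = {k, l, m}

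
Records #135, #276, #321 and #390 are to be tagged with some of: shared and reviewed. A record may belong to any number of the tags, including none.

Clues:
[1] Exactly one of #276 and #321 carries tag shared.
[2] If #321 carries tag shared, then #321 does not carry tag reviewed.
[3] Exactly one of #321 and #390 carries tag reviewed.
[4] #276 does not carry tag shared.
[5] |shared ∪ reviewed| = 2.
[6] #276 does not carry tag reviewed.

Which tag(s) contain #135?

From (4): #276 ∉ shared.
From (6): #276 ∉ reviewed.
(1) (exactly one): #321 ∈ shared.
(2): #321 ∉ reviewed.
(3) (exactly one): #390 ∈ reviewed.
Suppose #135 ∈ shared: no assignment then satisfies all the clues, so #135 ∉ shared.

#135: none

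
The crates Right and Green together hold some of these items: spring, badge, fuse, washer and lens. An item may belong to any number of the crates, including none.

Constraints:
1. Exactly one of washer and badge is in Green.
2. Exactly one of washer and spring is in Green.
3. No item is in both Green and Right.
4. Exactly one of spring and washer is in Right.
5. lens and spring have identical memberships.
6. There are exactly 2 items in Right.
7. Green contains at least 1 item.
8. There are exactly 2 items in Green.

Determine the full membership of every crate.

Right = {lens, spring}; Green = {fuse, washer}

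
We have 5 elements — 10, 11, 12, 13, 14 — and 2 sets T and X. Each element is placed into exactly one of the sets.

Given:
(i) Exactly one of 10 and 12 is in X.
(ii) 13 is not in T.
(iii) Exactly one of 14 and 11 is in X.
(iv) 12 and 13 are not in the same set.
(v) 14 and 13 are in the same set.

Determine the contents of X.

X = {10, 13, 14}

From (ii): 13 ∉ T.
(v): 14 matches 13: 14 ∉ T.
Only one set left: 13 ∈ X.
Only one set left: 14 ∈ X.
(iii) (exactly one): 11 ∉ X.
(iv): 12 ∉ X.
Only one set left: 11 ∈ T.
Only one set left: 12 ∈ T.
(i) (exactly one): 10 ∈ X.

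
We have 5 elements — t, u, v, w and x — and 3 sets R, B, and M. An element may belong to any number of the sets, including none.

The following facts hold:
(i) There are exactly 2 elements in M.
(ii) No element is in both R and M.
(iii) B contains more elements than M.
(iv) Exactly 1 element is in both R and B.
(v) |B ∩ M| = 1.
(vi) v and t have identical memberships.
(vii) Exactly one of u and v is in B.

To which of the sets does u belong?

u: M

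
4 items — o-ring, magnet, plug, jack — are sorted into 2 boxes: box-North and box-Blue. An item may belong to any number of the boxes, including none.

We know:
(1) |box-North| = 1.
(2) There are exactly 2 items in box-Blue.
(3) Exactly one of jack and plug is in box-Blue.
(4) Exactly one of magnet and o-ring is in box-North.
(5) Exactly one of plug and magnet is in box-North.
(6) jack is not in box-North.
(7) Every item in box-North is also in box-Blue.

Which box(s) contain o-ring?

o-ring: none

From (6): jack ∉ box-North.
Suppose o-ring ∈ box-North: no assignment then satisfies all the clues, so o-ring ∉ box-North.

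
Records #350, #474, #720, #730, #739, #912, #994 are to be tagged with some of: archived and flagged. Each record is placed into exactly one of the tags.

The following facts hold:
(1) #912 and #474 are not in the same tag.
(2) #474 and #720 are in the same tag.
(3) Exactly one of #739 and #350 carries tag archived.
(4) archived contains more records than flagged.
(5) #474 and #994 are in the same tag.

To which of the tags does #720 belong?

#720: archived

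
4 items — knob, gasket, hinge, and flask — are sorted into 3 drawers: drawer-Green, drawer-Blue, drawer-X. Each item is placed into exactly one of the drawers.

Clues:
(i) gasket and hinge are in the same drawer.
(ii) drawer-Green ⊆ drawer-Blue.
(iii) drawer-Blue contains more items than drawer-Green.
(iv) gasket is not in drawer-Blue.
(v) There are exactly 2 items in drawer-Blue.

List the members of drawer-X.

From (iv): gasket ∉ drawer-Blue.
(i): hinge matches gasket: hinge ∉ drawer-Blue.
(ii) contrapositive: gasket ∉ drawer-Green.
(ii) contrapositive: hinge ∉ drawer-Green.
(v): only 2 candidates remain for drawer-Blue, so all are in.
Only one drawer left: gasket ∈ drawer-X.
Only one drawer left: hinge ∈ drawer-X.

drawer-X = {gasket, hinge}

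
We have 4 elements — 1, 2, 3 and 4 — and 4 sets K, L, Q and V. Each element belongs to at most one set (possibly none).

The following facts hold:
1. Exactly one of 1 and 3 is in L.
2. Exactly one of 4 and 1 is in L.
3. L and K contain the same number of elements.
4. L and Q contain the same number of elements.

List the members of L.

L = {1}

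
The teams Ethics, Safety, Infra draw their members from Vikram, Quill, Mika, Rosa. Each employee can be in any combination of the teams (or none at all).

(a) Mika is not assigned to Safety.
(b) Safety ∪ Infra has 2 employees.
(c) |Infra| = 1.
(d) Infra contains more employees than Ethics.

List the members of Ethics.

Ethics = {}

From (a): Mika ∉ Safety.
Suppose Vikram ∈ Ethics: no assignment then satisfies all the clues, so Vikram ∉ Ethics.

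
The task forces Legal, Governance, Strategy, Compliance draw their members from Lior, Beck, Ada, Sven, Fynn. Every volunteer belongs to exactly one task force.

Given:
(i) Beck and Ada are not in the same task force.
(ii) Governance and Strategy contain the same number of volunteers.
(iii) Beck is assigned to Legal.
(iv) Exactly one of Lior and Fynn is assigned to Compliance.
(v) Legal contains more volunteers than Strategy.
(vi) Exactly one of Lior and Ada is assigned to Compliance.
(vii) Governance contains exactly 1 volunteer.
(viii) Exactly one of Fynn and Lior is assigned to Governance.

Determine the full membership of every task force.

Legal = {Beck, Sven}; Governance = {Fynn}; Strategy = {Ada}; Compliance = {Lior}

From (iii): Beck ∈ Legal.
(i): Ada ∉ Legal.
Suppose Lior ∈ Legal: no assignment then satisfies all the clues, so Lior ∉ Legal.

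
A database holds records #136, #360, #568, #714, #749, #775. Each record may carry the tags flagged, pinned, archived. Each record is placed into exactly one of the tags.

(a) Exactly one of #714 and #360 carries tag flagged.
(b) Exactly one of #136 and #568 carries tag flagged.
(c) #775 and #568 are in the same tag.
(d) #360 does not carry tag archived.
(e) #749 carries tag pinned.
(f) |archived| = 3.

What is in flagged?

flagged = {#136, #360}

From (d): #360 ∉ archived.
From (e): #749 ∈ pinned.
Suppose #136 ∉ flagged: no assignment then satisfies all the clues, so #136 ∈ flagged.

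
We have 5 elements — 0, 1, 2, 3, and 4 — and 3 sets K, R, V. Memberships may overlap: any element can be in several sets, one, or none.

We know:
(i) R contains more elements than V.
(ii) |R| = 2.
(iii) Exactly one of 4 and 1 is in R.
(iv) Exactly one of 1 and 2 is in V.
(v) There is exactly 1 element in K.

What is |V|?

1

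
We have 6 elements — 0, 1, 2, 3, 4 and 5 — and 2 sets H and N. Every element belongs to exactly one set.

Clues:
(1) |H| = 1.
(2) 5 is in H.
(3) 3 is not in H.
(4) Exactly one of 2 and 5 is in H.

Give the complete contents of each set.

H = {5}; N = {0, 1, 2, 3, 4}

From (2): 5 ∈ H.
From (3): 3 ∉ H.
(1): H already has 1, so the rest are out.
Only one set left: 0 ∈ N.
Only one set left: 1 ∈ N.
Only one set left: 2 ∈ N.
Only one set left: 3 ∈ N.
Only one set left: 4 ∈ N.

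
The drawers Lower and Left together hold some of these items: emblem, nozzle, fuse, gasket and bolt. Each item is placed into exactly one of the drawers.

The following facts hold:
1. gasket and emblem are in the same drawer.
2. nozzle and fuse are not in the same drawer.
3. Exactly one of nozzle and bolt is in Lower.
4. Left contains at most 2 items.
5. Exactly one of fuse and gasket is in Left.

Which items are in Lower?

Lower = {emblem, gasket, nozzle}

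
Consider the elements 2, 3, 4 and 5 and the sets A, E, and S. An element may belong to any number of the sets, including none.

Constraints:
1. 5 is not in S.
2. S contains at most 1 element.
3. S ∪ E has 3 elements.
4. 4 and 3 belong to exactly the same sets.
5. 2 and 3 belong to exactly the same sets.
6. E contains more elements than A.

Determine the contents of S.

S = {}

From (1): 5 ∉ S.
Suppose 2 ∈ S: no assignment then satisfies all the clues, so 2 ∉ S.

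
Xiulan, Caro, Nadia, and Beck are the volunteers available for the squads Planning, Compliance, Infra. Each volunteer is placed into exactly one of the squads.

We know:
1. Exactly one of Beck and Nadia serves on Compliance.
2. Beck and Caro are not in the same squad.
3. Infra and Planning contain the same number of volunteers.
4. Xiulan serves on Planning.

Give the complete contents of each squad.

Planning = {Xiulan}; Compliance = {Caro, Nadia}; Infra = {Beck}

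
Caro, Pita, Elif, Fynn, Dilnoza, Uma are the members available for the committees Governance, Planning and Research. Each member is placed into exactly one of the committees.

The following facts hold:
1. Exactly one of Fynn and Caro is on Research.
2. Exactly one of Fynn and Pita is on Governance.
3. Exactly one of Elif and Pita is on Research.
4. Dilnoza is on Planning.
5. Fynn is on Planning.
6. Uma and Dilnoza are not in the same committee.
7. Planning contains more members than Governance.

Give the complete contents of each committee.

Governance = {Pita}; Planning = {Dilnoza, Fynn}; Research = {Caro, Elif, Uma}

From (4): Dilnoza ∈ Planning.
From (5): Fynn ∈ Planning.
(1) (exactly one): Caro ∈ Research.
(2) (exactly one): Pita ∈ Governance.
(3) (exactly one): Elif ∈ Research.
(6): Uma ∉ Planning.
Suppose Uma ∈ Governance: no assignment then satisfies all the clues, so Uma ∉ Governance.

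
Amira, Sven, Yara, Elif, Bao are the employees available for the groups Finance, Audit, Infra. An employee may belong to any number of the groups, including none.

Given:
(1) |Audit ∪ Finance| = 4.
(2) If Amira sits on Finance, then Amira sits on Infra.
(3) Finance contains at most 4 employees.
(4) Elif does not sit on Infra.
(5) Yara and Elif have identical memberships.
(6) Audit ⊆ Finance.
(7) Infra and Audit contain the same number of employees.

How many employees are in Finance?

4

From (4): Elif ∉ Infra.
(5): Yara matches Elif: Yara ∉ Infra.
Suppose Yara ∉ Finance: no assignment then satisfies all the clues, so Yara ∈ Finance.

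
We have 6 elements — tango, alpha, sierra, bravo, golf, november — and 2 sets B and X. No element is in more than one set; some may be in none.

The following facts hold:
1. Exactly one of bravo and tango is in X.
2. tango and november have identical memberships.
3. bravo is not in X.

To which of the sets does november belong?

november: X

From (3): bravo ∉ X.
(1) (exactly one): tango ∈ X.
(2): november matches tango: november ∉ B.
(2): november matches tango: november ∈ X.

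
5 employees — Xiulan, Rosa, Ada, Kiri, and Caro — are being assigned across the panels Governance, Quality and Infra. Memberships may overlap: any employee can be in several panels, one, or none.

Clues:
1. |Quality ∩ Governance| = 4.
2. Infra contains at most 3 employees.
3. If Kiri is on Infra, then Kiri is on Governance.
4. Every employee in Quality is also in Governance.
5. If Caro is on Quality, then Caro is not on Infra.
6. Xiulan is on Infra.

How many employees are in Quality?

4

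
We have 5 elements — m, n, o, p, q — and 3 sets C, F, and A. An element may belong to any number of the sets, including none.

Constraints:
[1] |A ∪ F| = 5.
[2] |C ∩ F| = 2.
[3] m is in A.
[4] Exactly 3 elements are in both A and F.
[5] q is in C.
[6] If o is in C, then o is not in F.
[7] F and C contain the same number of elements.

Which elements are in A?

A = {m, n, o, p, q}

From (3): m ∈ A.
From (5): q ∈ C.
Suppose n ∉ A: no assignment then satisfies all the clues, so n ∈ A.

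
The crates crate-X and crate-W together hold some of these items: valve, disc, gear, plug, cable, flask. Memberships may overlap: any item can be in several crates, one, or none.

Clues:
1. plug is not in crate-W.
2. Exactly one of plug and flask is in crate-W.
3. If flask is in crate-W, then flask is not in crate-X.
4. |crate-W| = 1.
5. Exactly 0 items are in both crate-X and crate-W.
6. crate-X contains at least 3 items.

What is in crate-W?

From (1): plug ∉ crate-W.
(2) (exactly one): flask ∈ crate-W.
(3): flask ∉ crate-X.
(4): crate-W already has 1, so the rest are out.

crate-W = {flask}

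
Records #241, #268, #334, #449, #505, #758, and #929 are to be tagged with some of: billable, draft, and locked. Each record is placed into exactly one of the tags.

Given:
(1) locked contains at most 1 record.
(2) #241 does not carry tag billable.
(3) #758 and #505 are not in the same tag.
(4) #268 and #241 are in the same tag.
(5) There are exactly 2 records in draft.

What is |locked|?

From (2): #241 ∉ billable.
(4): #268 matches #241: #268 ∉ billable.
Suppose #241 ∉ draft: no assignment then satisfies all the clues, so #241 ∈ draft.

1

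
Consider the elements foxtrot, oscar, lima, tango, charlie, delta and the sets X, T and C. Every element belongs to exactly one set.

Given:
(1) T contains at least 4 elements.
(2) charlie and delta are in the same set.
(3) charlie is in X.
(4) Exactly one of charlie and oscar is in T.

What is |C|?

0

From (3): charlie ∈ X.
(2): delta matches charlie: delta ∈ X.
(4) (exactly one): oscar ∈ T.
(1): only 4 candidates remain for T, so all are in.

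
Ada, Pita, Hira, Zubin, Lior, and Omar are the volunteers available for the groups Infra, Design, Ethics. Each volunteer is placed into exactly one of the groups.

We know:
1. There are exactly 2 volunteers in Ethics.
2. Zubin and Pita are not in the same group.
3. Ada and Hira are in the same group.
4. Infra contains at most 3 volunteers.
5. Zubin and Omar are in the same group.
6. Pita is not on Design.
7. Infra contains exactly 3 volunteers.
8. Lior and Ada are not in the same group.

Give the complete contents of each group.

Infra = {Ada, Hira, Pita}; Design = {Lior}; Ethics = {Omar, Zubin}

From (6): Pita ∉ Design.
Suppose Ada ∉ Infra: no assignment then satisfies all the clues, so Ada ∈ Infra.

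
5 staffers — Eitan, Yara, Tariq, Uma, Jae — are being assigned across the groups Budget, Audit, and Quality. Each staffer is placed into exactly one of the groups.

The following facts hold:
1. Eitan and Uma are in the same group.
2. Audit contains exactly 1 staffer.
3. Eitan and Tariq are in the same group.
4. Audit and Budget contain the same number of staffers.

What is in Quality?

Quality = {Eitan, Tariq, Uma}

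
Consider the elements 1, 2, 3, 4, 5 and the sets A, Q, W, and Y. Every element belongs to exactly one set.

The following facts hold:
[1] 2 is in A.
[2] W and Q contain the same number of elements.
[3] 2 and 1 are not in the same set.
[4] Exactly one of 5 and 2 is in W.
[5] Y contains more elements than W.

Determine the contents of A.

A = {2}

From (1): 2 ∈ A.
(3): 1 ∉ A.
(4) (exactly one): 5 ∈ W.
Suppose 3 ∈ A: no assignment then satisfies all the clues, so 3 ∉ A.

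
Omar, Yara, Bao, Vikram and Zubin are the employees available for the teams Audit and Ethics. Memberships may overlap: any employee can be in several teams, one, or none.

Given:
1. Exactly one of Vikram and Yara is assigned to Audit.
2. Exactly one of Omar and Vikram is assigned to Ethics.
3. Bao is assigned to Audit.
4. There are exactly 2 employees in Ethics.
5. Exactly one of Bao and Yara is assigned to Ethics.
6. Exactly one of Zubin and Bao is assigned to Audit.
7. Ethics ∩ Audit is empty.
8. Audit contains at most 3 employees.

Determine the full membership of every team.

Audit = {Bao, Vikram}; Ethics = {Omar, Yara}

From (3): Bao ∈ Audit.
(6) (exactly one): Zubin ∉ Audit.
(7) (disjoint): Bao ∉ Ethics.
(5) (exactly one): Yara ∈ Ethics.
(7) (disjoint): Yara ∉ Audit.
(1) (exactly one): Vikram ∈ Audit.
(7) (disjoint): Vikram ∉ Ethics.
(2) (exactly one): Omar ∈ Ethics.
(4): Ethics already has 2, so the rest are out.
(7) (disjoint): Omar ∉ Audit.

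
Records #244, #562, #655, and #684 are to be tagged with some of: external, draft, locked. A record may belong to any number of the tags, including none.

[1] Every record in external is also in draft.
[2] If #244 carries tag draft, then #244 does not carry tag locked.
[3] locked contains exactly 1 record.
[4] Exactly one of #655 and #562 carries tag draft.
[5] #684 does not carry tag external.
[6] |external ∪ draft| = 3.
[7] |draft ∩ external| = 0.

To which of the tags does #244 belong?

#244: draft

From (5): #684 ∉ external.
Suppose #244 ∈ external: no assignment then satisfies all the clues, so #244 ∉ external.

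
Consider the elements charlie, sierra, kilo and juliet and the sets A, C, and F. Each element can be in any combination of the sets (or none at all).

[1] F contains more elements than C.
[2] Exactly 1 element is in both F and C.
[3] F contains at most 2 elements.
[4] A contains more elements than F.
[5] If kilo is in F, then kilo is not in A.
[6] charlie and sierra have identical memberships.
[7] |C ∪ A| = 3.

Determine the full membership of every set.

A = {charlie, juliet, sierra}; C = {juliet}; F = {juliet, kilo}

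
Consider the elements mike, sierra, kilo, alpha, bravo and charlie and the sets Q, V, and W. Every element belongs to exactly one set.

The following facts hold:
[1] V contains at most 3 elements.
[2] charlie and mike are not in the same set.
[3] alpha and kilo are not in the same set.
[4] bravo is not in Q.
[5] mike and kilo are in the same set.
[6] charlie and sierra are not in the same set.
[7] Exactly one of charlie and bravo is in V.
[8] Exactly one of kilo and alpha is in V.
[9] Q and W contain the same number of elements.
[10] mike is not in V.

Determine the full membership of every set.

Q = {kilo, mike}; V = {alpha, charlie}; W = {bravo, sierra}

From (4): bravo ∉ Q.
From (10): mike ∉ V.
(5): kilo matches mike: kilo ∉ V.
(8) (exactly one): alpha ∈ V.
Suppose mike ∉ Q: no assignment then satisfies all the clues, so mike ∈ Q.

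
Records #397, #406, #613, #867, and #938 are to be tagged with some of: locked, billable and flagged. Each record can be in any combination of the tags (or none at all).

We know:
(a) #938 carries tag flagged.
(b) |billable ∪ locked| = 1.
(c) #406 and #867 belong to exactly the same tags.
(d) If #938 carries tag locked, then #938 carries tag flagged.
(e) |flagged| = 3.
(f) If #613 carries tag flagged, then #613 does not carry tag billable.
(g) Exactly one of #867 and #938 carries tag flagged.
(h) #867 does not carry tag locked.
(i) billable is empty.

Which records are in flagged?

From (a): #938 ∈ flagged.
From (h): #867 ∉ locked.
(c): #406 matches #867: #406 ∉ locked.
(g) (exactly one): #867 ∉ flagged.
(i): billable already has 0, so the rest are out.
(c): #406 matches #867: #406 ∉ flagged.
(e): only 3 candidates remain for flagged, so all are in.

flagged = {#397, #613, #938}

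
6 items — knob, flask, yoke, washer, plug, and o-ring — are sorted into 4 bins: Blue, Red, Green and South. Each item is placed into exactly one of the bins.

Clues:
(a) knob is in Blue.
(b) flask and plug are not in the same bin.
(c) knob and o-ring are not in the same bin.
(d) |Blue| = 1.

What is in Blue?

From (a): knob ∈ Blue.
(c): o-ring ∉ Blue.
(d): Blue already has 1, so the rest are out.

Blue = {knob}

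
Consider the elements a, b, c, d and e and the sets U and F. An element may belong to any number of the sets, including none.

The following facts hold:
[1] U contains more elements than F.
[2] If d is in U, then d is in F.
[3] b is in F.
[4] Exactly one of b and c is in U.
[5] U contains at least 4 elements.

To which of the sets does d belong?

d: F, U

From (3): b ∈ F.
Suppose d ∉ U: no assignment then satisfies all the clues, so d ∈ U.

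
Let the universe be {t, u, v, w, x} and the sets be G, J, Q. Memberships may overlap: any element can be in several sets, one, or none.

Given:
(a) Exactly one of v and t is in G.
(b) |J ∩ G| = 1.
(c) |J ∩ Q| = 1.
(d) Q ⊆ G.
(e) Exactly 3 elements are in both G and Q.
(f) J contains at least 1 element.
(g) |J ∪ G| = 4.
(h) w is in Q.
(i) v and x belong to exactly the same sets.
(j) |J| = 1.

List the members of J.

J = {w}

From (h): w ∈ Q.
(d) with w ∈ Q: w ∈ G.
Suppose t ∈ J: no assignment then satisfies all the clues, so t ∉ J.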